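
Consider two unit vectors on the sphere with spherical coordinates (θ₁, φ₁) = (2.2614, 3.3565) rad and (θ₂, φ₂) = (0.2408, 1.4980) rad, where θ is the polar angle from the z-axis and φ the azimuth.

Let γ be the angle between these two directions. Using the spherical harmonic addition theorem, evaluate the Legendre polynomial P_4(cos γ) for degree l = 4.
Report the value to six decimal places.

-0.426571

Expand P_4 via completeness: Σ_{m} conj(Y_{4,m}) at Ω₁ times Y_{4,m} at Ω₂ —
  term(m=-4) = 0.00009 + 0.00020j   from Y*(Ω₁)=0.10199 + 0.11838j, Y(Ω₂)=0.00137 + 0.00041j
  term(m=-3) = -0.00458 + 0.00391j   from Y*(Ω₁)=0.29191 + 0.21949j, Y(Ω₂)=-0.00357 + 0.01609j
  term(m=-2) = -0.03271 - 0.02122j   from Y*(Ω₁)=0.33257 + 0.15245j, Y(Ω₂)=-0.10545 - 0.01546j
  term(m=-1) = -0.00415 + 0.01403j   from Y*(Ω₁)=-0.03622 - 0.00791j, Y(Ω₂)=0.02870 - 0.39360j
  term(m=+0) = -0.22281 + 0.00000j   from Y*(Ω₁)=-0.36077 + 0.00000j, Y(Ω₂)=0.61761 + 0.00000j
  term(m=+1) = -0.00415 - 0.01403j   from Y*(Ω₁)=0.03622 - 0.00791j, Y(Ω₂)=-0.02870 - 0.39360j
  term(m=+2) = -0.03271 + 0.02122j   from Y*(Ω₁)=0.33257 - 0.15245j, Y(Ω₂)=-0.10545 + 0.01546j
  term(m=+3) = -0.00458 - 0.00391j   from Y*(Ω₁)=-0.29191 + 0.21949j, Y(Ω₂)=0.00357 + 0.01609j
  term(m=+4) = 0.00009 - 0.00020j   from Y*(Ω₁)=0.10199 - 0.11838j, Y(Ω₂)=0.00137 - 0.00041j
Total Σ_m = -0.30551 + 0.00000j. Multiply by 1.396263: -0.42657 + 0.00000j. P_4(cos γ) = -0.426571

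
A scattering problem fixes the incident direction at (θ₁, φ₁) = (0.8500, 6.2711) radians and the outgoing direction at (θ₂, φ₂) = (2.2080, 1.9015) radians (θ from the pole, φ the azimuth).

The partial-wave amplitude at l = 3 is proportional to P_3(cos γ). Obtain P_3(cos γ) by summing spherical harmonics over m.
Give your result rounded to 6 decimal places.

0.365169

Addition theorem: P_3(cos γ) = (4π/7) Σ_m Y*_{lm}(Ω₁) Y_{lm}(Ω₂), m = −3…3:
  term(m=-3) = 0.03283 + 0.01979j   from Y*(Ω₁)=0.17680 - 0.00641j, Y(Ω₂)=0.18137 + 0.11849j
  term(m=-2) = 0.11575 - 0.09468j   from Y*(Ω₁)=0.38059 - 0.00920j, Y(Ω₂)=0.30998 - 0.24127j
  term(m=-1) = -0.01922 - 0.05386j   from Y*(Ω₁)=0.28597 - 0.00346j, Y(Ω₂)=-0.06493 - 0.18914j
  term(m=+0) = -0.05530 + 0.00000j   from Y*(Ω₁)=-0.20248 + 0.00000j, Y(Ω₂)=0.27312 + 0.00000j
  term(m=+1) = -0.01922 + 0.05386j   from Y*(Ω₁)=-0.28597 - 0.00346j, Y(Ω₂)=0.06493 - 0.18914j
  term(m=+2) = 0.11575 + 0.09468j   from Y*(Ω₁)=0.38059 + 0.00920j, Y(Ω₂)=0.30998 + 0.24127j
  term(m=+3) = 0.03283 - 0.01979j   from Y*(Ω₁)=-0.17680 - 0.00641j, Y(Ω₂)=-0.18137 + 0.11849j
Accumulated sum 0.20341 - 0.00000j; after 4π/(2l+1) scaling, 0.36517 - 0.00000j ⇒ P_3 = 0.365169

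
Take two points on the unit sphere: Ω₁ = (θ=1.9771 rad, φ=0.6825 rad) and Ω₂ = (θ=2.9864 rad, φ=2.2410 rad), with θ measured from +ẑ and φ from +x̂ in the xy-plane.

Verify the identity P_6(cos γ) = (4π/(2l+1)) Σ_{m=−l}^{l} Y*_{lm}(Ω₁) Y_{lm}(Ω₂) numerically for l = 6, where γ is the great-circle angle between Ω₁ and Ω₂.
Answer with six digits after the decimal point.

Addition theorem: P_6(cos γ) = (4π/13) Σ_m Y*_{lm}(Ω₁) Y_{lm}(Ω₂), m = −6…6:
  m=-6: (-0.168018, -0.236654) × (0.000004, -0.000005) = (-0.000002, -0.000000)  (running Σ = (-0.000002, -0.000000))
  m=-5: (0.416790, 0.115757) × (-0.000030, -0.000143) = (0.000004, -0.000063)  (running Σ = (0.000002, -0.000063))
  m=-4: (-0.167198, 0.072986) × (-0.001776, -0.000882) = (0.000361, 0.000018)  (running Σ = (0.000363, -0.000045))
  m=-3: (-0.117367, 0.227267) × (-0.016639, 0.007829) = (0.000173, -0.004700)  (running Σ = (0.000537, -0.004746))
  m=-2: (-0.056520, -0.270751) × (-0.026427, 0.112669) = (0.031999, 0.000787)  (running Σ = (0.032536, -0.003959))
  m=-1: (-0.129899, -0.105582) × (0.279754, 0.352963) = (0.000927, -0.075387)  (running Σ = (0.033463, -0.079345))
  m=0: (0.292148, -0.000000) × (0.775466, 0.000000) = (0.226551, 0.000000)  (running Σ = (0.260014, -0.079345))
  m=1: (0.129899, -0.105582) × (-0.279754, 0.352963) = (0.000927, 0.075387)  (running Σ = (0.260941, -0.003959))
  m=2: (-0.056520, 0.270751) × (-0.026427, -0.112669) = (0.031999, -0.000787)  (running Σ = (0.292940, -0.004746))
  m=3: (0.117367, 0.227267) × (0.016639, 0.007829) = (0.000173, 0.004700)  (running Σ = (0.293113, -0.000045))
  m=4: (-0.167198, -0.072986) × (-0.001776, 0.000882) = (0.000361, -0.000018)  (running Σ = (0.293475, -0.000063))
  m=5: (-0.416790, 0.115757) × (0.000030, -0.000143) = (0.000004, 0.000063)  (running Σ = (0.293478, -0.000000))
  m=6: (-0.168018, 0.236654) × (0.000004, 0.000005) = (-0.000002, 0.000000)  (running Σ = (0.293476, -0.000000))
Σ over m = (0.293476, -0.000000); ×(4π/13) → (0.283687, -0.000000). Real part: 0.283687

0.283687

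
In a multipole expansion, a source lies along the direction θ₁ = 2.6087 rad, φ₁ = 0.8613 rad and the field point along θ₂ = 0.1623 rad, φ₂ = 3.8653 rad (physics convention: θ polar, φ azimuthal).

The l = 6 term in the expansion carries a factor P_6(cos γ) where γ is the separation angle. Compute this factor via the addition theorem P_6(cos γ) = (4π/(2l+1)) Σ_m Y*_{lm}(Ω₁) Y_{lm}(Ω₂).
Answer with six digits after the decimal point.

Expand P_6 via completeness: Σ_{m} conj(Y_{6,m}) at Ω₁ times Y_{6,m} at Ω₂ —
  m=-6: Y*=(0.003653, -0.007459)  Y=(-0.000003, 0.000008)  product (0.000000, 0.000000)
  m=-5: Y*=(0.019259, 0.044815)  Y=(0.000162, -0.000084)  product (0.000007, 0.000006)
  m=-4: Y*=(-0.162402, -0.050879)  Y=(-0.002291, -0.000577)  product (0.000343, 0.000210)
  m=-3: Y*=(0.322145, -0.200935)  Y=(0.011817, 0.017261)  product (0.007275, 0.003186)
  m=-2: Y*=(-0.073851, 0.482749)  Y=(0.015457, -0.124645)  product (0.059031, 0.016667)
  m=-1: Y*=(-0.106504, -0.124036)  Y=(-0.348668, 0.308100)  product (0.075350, 0.010433)
  m=+0: Y*=(-0.391054, -0.000000)  Y=(0.754375, 0.000000)  product (-0.295001, -0.000000)
  m=+1: Y*=(0.106504, -0.124036)  Y=(0.348668, 0.308100)  product (0.075350, -0.010433)
  m=+2: Y*=(-0.073851, -0.482749)  Y=(0.015457, 0.124645)  product (0.059031, -0.016667)
  m=+3: Y*=(-0.322145, -0.200935)  Y=(-0.011817, 0.017261)  product (0.007275, -0.003186)
  m=+4: Y*=(-0.162402, 0.050879)  Y=(-0.002291, 0.000577)  product (0.000343, -0.000210)
  m=+5: Y*=(-0.019259, 0.044815)  Y=(-0.000162, -0.000084)  product (0.000007, -0.000006)
  m=+6: Y*=(0.003653, 0.007459)  Y=(-0.000003, -0.000008)  product (0.000000, -0.000000)
Σ over m = (-0.010991, -0.000000); ×(4π/13) → (-0.010625, -0.000000). Real part: -0.010625

-0.010625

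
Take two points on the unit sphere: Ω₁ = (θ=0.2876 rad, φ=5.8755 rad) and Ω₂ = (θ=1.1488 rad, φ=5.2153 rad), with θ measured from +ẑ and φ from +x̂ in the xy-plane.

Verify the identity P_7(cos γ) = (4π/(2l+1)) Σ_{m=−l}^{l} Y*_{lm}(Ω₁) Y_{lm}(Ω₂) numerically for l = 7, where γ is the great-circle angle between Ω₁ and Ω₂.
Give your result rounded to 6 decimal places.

0.323151

Term-by-term m-sum for l=7 (normalisation 4π/15 = 0.837758):
  [-7]  conj(Y_{7,-7})(Ω₁) = -0.00007 - 0.00002j ; Y_{7,-7}(Ω₂) = 0.09724 + 0.24431j ; Δ = -0.00000 - 0.00002j
  [-6]  conj(Y_{7,-6})(Ω₁) = -0.00072 - 0.00060j ; Y_{7,-6}(Ω₂) = 0.43833 + 0.05469j ; Δ = -0.00028 - 0.00030j
  [-5]  conj(Y_{7,-5})(Ω₁) = -0.00333 - 0.00659j ; Y_{7,-5}(Ω₂) = 0.16064 - 0.22170j ; Δ = -0.00199 - 0.00032j
  [-4]  conj(Y_{7,-4})(Ω₁) = -0.00244 - 0.04072j ; Y_{7,-4}(Ω₂) = 0.07277 + 0.15423j ; Δ = 0.00610 - 0.00334j
  [-3]  conj(Y_{7,-3})(Ω₁) = 0.05440 - 0.15008j ; Y_{7,-3}(Ω₂) = 0.33933 + 0.02109j ; Δ = 0.02162 - 0.04978j
  [-2]  conj(Y_{7,-2})(Ω₁) = 0.28772 - 0.30551j ; Y_{7,-2}(Ω₂) = -0.01631 + 0.02572j ; Δ = 0.00317 + 0.01238j
  [-1]  conj(Y_{7,-1})(Ω₁) = 0.56795 - 0.24529j ; Y_{7,-1}(Ω₂) = 0.16127 + 0.29316j ; Δ = 0.16350 + 0.12695j
  [+0]  conj(Y_{7,0})(Ω₁) = 0.14686 + 0.00000j ; Y_{7,0}(Ω₂) = 0.01024 + 0.00000j ; Δ = 0.00150 + 0.00000j
  [+1]  conj(Y_{7,1})(Ω₁) = -0.56795 - 0.24529j ; Y_{7,1}(Ω₂) = -0.16127 + 0.29316j ; Δ = 0.16350 - 0.12695j
  [+2]  conj(Y_{7,2})(Ω₁) = 0.28772 + 0.30551j ; Y_{7,2}(Ω₂) = -0.01631 - 0.02572j ; Δ = 0.00317 - 0.01238j
  [+3]  conj(Y_{7,3})(Ω₁) = -0.05440 - 0.15008j ; Y_{7,3}(Ω₂) = -0.33933 + 0.02109j ; Δ = 0.02162 + 0.04978j
  [+4]  conj(Y_{7,4})(Ω₁) = -0.00244 + 0.04072j ; Y_{7,4}(Ω₂) = 0.07277 - 0.15423j ; Δ = 0.00610 + 0.00334j
  [+5]  conj(Y_{7,5})(Ω₁) = 0.00333 - 0.00659j ; Y_{7,5}(Ω₂) = -0.16064 - 0.22170j ; Δ = -0.00199 + 0.00032j
  [+6]  conj(Y_{7,6})(Ω₁) = -0.00072 + 0.00060j ; Y_{7,6}(Ω₂) = 0.43833 - 0.05469j ; Δ = -0.00028 + 0.00030j
  [+7]  conj(Y_{7,7})(Ω₁) = 0.00007 - 0.00002j ; Y_{7,7}(Ω₂) = -0.09724 + 0.24431j ; Δ = -0.00000 + 0.00002j
Total Σ_m = 0.38573 + 0.00000j. Multiply by 0.837758: 0.32315 + 0.00000j. P_7(cos γ) = 0.323151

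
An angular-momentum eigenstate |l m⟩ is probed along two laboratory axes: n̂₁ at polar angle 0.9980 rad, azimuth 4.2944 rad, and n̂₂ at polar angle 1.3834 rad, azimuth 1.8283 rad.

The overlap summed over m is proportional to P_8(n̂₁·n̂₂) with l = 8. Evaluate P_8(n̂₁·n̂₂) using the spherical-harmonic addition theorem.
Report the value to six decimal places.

Addition theorem: P_8(cos γ) = (4π/17) Σ_m Y*_{lm}(Ω₁) Y_{lm}(Ω₂), m = −8…8:
  m=-8: Y*=(-0.125621, 0.025768)  Y=(-0.210307, -0.395015)  product (0.036598, 0.044203)
  m=-7: Y*=(0.070794, -0.323145)  Y=(0.330357, -0.077954)  product (-0.001803, -0.112272)
  m=-6: Y*=(0.363985, 0.267432)  Y=(0.004183, -0.162247)  product (0.044912, -0.057937)
  m=-5: Y*=(-0.225553, 0.128888)  Y=(0.330152, 0.096109)  product (-0.086854, 0.020875)
  m=-4: Y*=(0.017530, 0.172701)  Y=(0.028542, -0.047532)  product (0.008709, 0.004096)
  m=-3: Y*=(-0.339674, -0.111370)  Y=(0.230996, 0.237028)  product (-0.052065, -0.106238)
  m=-2: Y*=(0.003186, -0.003526)  Y=(0.005668, -0.003208)  product (0.000007, -0.000030)
  m=-1: Y*=(-0.140302, -0.315880)  Y=(0.081994, 0.311350)  product (0.086845, -0.069583)
  m=+0: Y*=(0.057226, -0.000000)  Y=(-0.007969, 0.000000)  product (-0.000456, 0.000000)
  m=+1: Y*=(0.140302, -0.315880)  Y=(-0.081994, 0.311350)  product (0.086845, 0.069583)
  m=+2: Y*=(0.003186, 0.003526)  Y=(0.005668, 0.003208)  product (0.000007, 0.000030)
  m=+3: Y*=(0.339674, -0.111370)  Y=(-0.230996, 0.237028)  product (-0.052065, 0.106238)
  m=+4: Y*=(0.017530, -0.172701)  Y=(0.028542, 0.047532)  product (0.008709, -0.004096)
  m=+5: Y*=(0.225553, 0.128888)  Y=(-0.330152, 0.096109)  product (-0.086854, -0.020875)
  m=+6: Y*=(0.363985, -0.267432)  Y=(0.004183, 0.162247)  product (0.044912, 0.057937)
  m=+7: Y*=(-0.070794, -0.323145)  Y=(-0.330357, -0.077954)  product (-0.001803, 0.112272)
  m=+8: Y*=(-0.125621, -0.025768)  Y=(-0.210307, 0.395015)  product (0.036598, -0.044203)
Accumulated sum (0.072241, 0.000000); after 4π/(2l+1) scaling, (0.053401, 0.000000) ⇒ P_8 = 0.053401

0.053401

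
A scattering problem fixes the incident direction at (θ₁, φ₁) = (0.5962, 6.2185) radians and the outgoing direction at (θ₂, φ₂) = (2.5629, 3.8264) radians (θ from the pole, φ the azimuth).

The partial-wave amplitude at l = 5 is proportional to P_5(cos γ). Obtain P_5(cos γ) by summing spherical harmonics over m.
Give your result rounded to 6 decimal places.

-0.082730

Term-by-term m-sum for l=5 (normalisation 4π/11 = 1.142397):
  [-5]  conj(Y_{5,-5})(Ω₁) = 0.02456 - 0.00823j ; Y_{5,-5}(Ω₂) = 0.02181 - 0.00633j ; Δ = 0.00048 - 0.00034j
  [-4]  conj(Y_{5,-4})(Ω₁) = 0.11671 - 0.03089j ; Y_{5,-4}(Ω₂) = 0.10117 + 0.04305j ; Δ = 0.01314 + 0.00190j
  [-3]  conj(Y_{5,-3})(Ω₁) = 0.31023 - 0.06097j ; Y_{5,-3}(Ω₂) = 0.13969 + 0.26596j ; Δ = 0.05955 + 0.07399j
  [-2]  conj(Y_{5,-2})(Ω₁) = 0.46219 - 0.06013j ; Y_{5,-2}(Ω₂) = -0.09351 + 0.45852j ; Δ = -0.01565 + 0.21755j
  [-1]  conj(Y_{5,-1})(Ω₁) = 0.22604 - 0.01464j ; Y_{5,-1}(Ω₂) = -0.20397 + 0.16657j ; Δ = -0.04367 + 0.04064j
  [+0]  conj(Y_{5,0})(Ω₁) = -0.32840 + 0.00000j ; Y_{5,0}(Ω₂) = 0.30490 + 0.00000j ; Δ = -0.10013 + 0.00000j
  [+1]  conj(Y_{5,1})(Ω₁) = -0.22604 - 0.01464j ; Y_{5,1}(Ω₂) = 0.20397 + 0.16657j ; Δ = -0.04367 - 0.04064j
  [+2]  conj(Y_{5,2})(Ω₁) = 0.46219 + 0.06013j ; Y_{5,2}(Ω₂) = -0.09351 - 0.45852j ; Δ = -0.01565 - 0.21755j
  [+3]  conj(Y_{5,3})(Ω₁) = -0.31023 - 0.06097j ; Y_{5,3}(Ω₂) = -0.13969 + 0.26596j ; Δ = 0.05955 - 0.07399j
  [+4]  conj(Y_{5,4})(Ω₁) = 0.11671 + 0.03089j ; Y_{5,4}(Ω₂) = 0.10117 - 0.04305j ; Δ = 0.01314 - 0.00190j
  [+5]  conj(Y_{5,5})(Ω₁) = -0.02456 - 0.00823j ; Y_{5,5}(Ω₂) = -0.02181 - 0.00633j ; Δ = 0.00048 + 0.00034j
Σ over m = -0.07242 + 0.00000j; ×(4π/11) → -0.08273 + 0.00000j. Real part: -0.082730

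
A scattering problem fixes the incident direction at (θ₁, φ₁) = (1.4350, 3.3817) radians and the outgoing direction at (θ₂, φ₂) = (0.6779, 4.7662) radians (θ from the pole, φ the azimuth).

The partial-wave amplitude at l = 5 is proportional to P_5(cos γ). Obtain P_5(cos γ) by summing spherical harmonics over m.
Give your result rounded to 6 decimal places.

Summing Y*_{l m}(θ₁,φ₁)·Y_{l m}(θ₂,φ₂) over m ∈ [−5, 5]; prefactor 4π/(2·5+1) = 1.142397:
  term(m=-5) = (0.016015, -0.011907)   from Y*(Ω₁)=(-0.160360, -0.413126), Y(Ω₂)=(0.011971, 0.043413)
  term(m=-4) = (0.024890, 0.022964)   from Y*(Ω₁)=(0.109751, 0.156907), Y(Ω₂)=(0.172778, -0.037775)
  term(m=-3) = (0.056705, -0.090670)   from Y*(Ω₁)=(0.211179, 0.185339), Y(Ω₂)=(-0.061176, -0.375659)
  term(m=-2) = (0.084404, 0.032989)   from Y*(Ω₁)=(-0.188774, -0.098329), Y(Ω₂)=(-0.423297, 0.045733)
  term(m=-1) = (0.002088, -0.011078)   from Y*(Ω₁)=(-0.231316, -0.056633), Y(Ω₂)=(0.002546, 0.047268)
  term(m=+0) = (-0.084799, 0.000000)   from Y*(Ω₁)=(0.217513, -0.000000), Y(Ω₂)=(-0.389857, 0.000000)
  term(m=+1) = (0.002088, 0.011078)   from Y*(Ω₁)=(0.231316, -0.056633), Y(Ω₂)=(-0.002546, 0.047268)
  term(m=+2) = (0.084404, -0.032989)   from Y*(Ω₁)=(-0.188774, 0.098329), Y(Ω₂)=(-0.423297, -0.045733)
  term(m=+3) = (0.056705, 0.090670)   from Y*(Ω₁)=(-0.211179, 0.185339), Y(Ω₂)=(0.061176, -0.375659)
  term(m=+4) = (0.024890, -0.022964)   from Y*(Ω₁)=(0.109751, -0.156907), Y(Ω₂)=(0.172778, 0.037775)
  term(m=+5) = (0.016015, 0.011907)   from Y*(Ω₁)=(0.160360, -0.413126), Y(Ω₂)=(-0.011971, 0.043413)
Σ over m = (0.283406, 0.000000); ×(4π/11) → (0.323763, 0.000000). Real part: 0.323763

0.323763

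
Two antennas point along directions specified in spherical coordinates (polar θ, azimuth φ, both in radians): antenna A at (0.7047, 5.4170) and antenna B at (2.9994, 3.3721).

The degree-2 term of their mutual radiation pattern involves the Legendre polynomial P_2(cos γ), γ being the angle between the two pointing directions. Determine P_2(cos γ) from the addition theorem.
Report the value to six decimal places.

0.450494

Summing Y*_{l m}(θ₁,φ₁)·Y_{l m}(θ₂,φ₂) over m ∈ [−2, 2]; prefactor 4π/(2·2+1) = 2.513274:
  [-2]  conj(Y_{2,-2})(Ω₁) = (-0.026077, -0.159989) ; Y_{2,-2}(Ω₂) = (0.006948, -0.003451) ; Δ = (-0.000733, -0.001022)
  [-1]  conj(Y_{2,-1})(Ω₁) = (0.246953, -0.290464) ; Y_{2,-1}(Ω₂) = (0.105510, -0.024761) ; Δ = (0.018864, -0.036761)
  [+0]  conj(Y_{2,0})(Ω₁) = (0.233719, -0.000000) ; Y_{2,0}(Ω₂) = (0.611781, 0.000000) ; Δ = (0.142985, 0.000000)
  [+1]  conj(Y_{2,1})(Ω₁) = (-0.246953, -0.290464) ; Y_{2,1}(Ω₂) = (-0.105510, -0.024761) ; Δ = (0.018864, 0.036761)
  [+2]  conj(Y_{2,2})(Ω₁) = (-0.026077, 0.159989) ; Y_{2,2}(Ω₂) = (0.006948, 0.003451) ; Δ = (-0.000733, 0.001022)
Accumulated sum (0.179246, -0.000000); after 4π/(2l+1) scaling, (0.450494, -0.000000) ⇒ P_2 = 0.450494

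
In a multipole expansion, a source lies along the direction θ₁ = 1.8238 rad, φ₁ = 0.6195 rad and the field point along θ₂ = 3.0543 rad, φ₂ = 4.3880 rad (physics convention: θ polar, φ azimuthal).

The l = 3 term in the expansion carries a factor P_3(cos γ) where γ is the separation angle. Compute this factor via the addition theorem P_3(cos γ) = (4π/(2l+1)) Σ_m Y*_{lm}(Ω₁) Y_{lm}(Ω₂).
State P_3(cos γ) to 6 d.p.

-0.256681

Term-by-term m-sum for l=3 (normalisation 4π/7 = 1.795196):
  m=-3: Y*=-0.10744 + 0.36307j  Y=0.00023 - 0.00016j  product 0.00003 + 0.00010j
  m=-2: Y*=-0.07811 - 0.22671j  Y=0.00617 + 0.00468j  product 0.00058 - 0.00176j
  m=-1: Y*=-0.17494 - 0.12476j  Y=-0.03558 + 0.10581j  product 0.01942 - 0.01407j
  m=+0: Y*=0.25097 + 0.00000j  Y=-0.72938 + 0.00000j  product -0.18305 + 0.00000j
  m=+1: Y*=0.17494 - 0.12476j  Y=0.03558 + 0.10581j  product 0.01942 + 0.01407j
  m=+2: Y*=-0.07811 + 0.22671j  Y=0.00617 - 0.00468j  product 0.00058 + 0.00176j
  m=+3: Y*=0.10744 + 0.36307j  Y=-0.00023 - 0.00016j  product 0.00003 - 0.00010j
Σ over m = -0.14298 - 0.00000j; ×(4π/7) → -0.25668 - 0.00000j. Real part: -0.256681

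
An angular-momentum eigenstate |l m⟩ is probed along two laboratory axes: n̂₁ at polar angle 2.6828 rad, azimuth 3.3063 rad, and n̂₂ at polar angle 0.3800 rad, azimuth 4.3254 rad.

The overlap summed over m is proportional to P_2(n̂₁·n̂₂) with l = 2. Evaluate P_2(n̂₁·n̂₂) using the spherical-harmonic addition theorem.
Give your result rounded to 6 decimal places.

0.335963

Summing Y*_{l m}(θ₁,φ₁)·Y_{l m}(θ₂,φ₂) over m ∈ [−2, 2]; prefactor 4π/(2·2+1) = 2.513274:
  m=-2: +0.071687+0.024508i × -0.038005-0.037147i = -0.001814-0.003594i  (running Σ = -0.001814-0.003594i)
  m=-1: +0.302603+0.050297i × -0.100431+0.246433i = -0.042786+0.069520i  (running Σ = -0.044600+0.065926i)
  m=0: +0.445210-0.000000i × +0.500607+0.000000i = +0.222875+0.000000i  (running Σ = +0.178275+0.065926i)
  m=1: -0.302603+0.050297i × +0.100431+0.246433i = -0.042786-0.069520i  (running Σ = +0.135490-0.003594i)
  m=2: +0.071687-0.024508i × -0.038005+0.037147i = -0.001814+0.003594i  (running Σ = +0.133676+0.000000i)
Total Σ_m = +0.133676+0.000000i. Multiply by 2.513274: +0.335963+0.000000i. P_2(cos γ) = 0.335963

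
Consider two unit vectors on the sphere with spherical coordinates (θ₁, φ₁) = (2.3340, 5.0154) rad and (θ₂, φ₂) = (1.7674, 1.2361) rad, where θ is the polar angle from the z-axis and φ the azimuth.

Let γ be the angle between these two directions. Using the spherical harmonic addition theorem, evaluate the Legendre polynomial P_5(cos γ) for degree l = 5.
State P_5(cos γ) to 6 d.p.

-0.219068

Addition theorem: P_5(cos γ) = (4π/11) Σ_m Y*_{lm}(Ω₁) Y_{lm}(Ω₂), m = −5…5:
  term(m=-5) = 0.03847 + 0.00181j   from Y*(Ω₁)=0.09131 - 0.00510j, Y(Ω₂)=0.41890 + 0.04317j
  term(m=-4) = -0.06094 + 0.04087j   from Y*(Ω₁)=-0.09713 - 0.25903j, Y(Ω₂)=-0.06099 - 0.25813j
  term(m=-3) = -0.03099 + 0.08695j   from Y*(Ω₁)=-0.33988 + 0.26475j, Y(Ω₂)=0.18077 - 0.11503j
  term(m=-2) = -0.02176 - 0.07153j   from Y*(Ω₁)=0.21793 + 0.15103j, Y(Ω₂)=-0.22112 - 0.17497j
  term(m=-1) = 0.02595 + 0.01923j   from Y*(Ω₁)=-0.06181 + 0.19770j, Y(Ω₂)=0.05122 - 0.14726j
  term(m=+0) = -0.09322 + 0.00000j   from Y*(Ω₁)=0.32851 + 0.00000j, Y(Ω₂)=-0.28375 + 0.00000j
  term(m=+1) = 0.02595 - 0.01923j   from Y*(Ω₁)=0.06181 + 0.19770j, Y(Ω₂)=-0.05122 - 0.14726j
  term(m=+2) = -0.02176 + 0.07153j   from Y*(Ω₁)=0.21793 - 0.15103j, Y(Ω₂)=-0.22112 + 0.17497j
  term(m=+3) = -0.03099 - 0.08695j   from Y*(Ω₁)=0.33988 + 0.26475j, Y(Ω₂)=-0.18077 - 0.11503j
  term(m=+4) = -0.06094 - 0.04087j   from Y*(Ω₁)=-0.09713 + 0.25903j, Y(Ω₂)=-0.06099 + 0.25813j
  term(m=+5) = 0.03847 - 0.00181j   from Y*(Ω₁)=-0.09131 - 0.00510j, Y(Ω₂)=-0.41890 + 0.04317j
Accumulated sum -0.19176 - 0.00000j; after 4π/(2l+1) scaling, -0.21907 - 0.00000j ⇒ P_5 = -0.219068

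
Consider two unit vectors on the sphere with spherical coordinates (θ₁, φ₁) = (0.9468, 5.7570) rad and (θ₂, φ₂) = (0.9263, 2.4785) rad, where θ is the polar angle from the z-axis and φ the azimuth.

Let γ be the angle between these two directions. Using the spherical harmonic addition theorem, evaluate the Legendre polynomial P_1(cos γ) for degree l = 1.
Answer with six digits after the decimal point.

Term-by-term m-sum for l=1 (normalisation 4π/3 = 4.188790):
  term(m=-1) = -0.07671 - 0.01057j   from Y*(Ω₁)=0.24246 - 0.14082j, Y(Ω₂)=-0.21766 - 0.17001j
  term(m=+0) = 0.08380 + 0.00000j   from Y*(Ω₁)=0.28548 + 0.00000j, Y(Ω₂)=0.29355 + 0.00000j
  term(m=+1) = -0.07671 + 0.01057j   from Y*(Ω₁)=-0.24246 - 0.14082j, Y(Ω₂)=0.21766 - 0.17001j
Total Σ_m = -0.06963 + 0.00000j. Multiply by 4.188790: -0.29165 + 0.00000j. P_1(cos γ) = -0.291650

-0.291650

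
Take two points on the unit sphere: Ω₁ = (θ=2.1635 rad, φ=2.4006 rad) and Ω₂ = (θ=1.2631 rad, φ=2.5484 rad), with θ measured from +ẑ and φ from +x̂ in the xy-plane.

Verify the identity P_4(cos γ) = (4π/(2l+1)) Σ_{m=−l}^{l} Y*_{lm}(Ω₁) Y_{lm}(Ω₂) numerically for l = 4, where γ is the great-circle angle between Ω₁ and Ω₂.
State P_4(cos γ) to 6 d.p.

Expand P_4 via completeness: Σ_{m} conj(Y_{4,m}) at Ω₁ times Y_{4,m} at Ω₂ —
  term(m=-4) = +0.063485-0.042617i   from Y*(Ω₁)=-0.206150-0.037007i, Y(Ω₂)=-0.262388+0.253831i
  term(m=-3) = -0.118259+0.056166i   from Y*(Ω₁)=-0.242144-0.317086i, Y(Ω₂)=+0.068014-0.321017i
  term(m=-2) = -0.028354+0.008634i   from Y*(Ω₁)=+0.024174-0.271475i, Y(Ω₂)=-0.040782-0.100812i
  term(m=-1) = -0.056942+0.008478i   from Y*(Ω₁)=-0.131919+0.120694i, Y(Ω₂)=+0.266971+0.179989i
  term(m=+0) = -0.017935-0.000000i   from Y*(Ω₁)=-0.312415-0.000000i, Y(Ω₂)=+0.057408+0.000000i
  term(m=+1) = -0.056942-0.008478i   from Y*(Ω₁)=+0.131919+0.120694i, Y(Ω₂)=-0.266971+0.179989i
  term(m=+2) = -0.028354-0.008634i   from Y*(Ω₁)=+0.024174+0.271475i, Y(Ω₂)=-0.040782+0.100812i
  term(m=+3) = -0.118259-0.056166i   from Y*(Ω₁)=+0.242144-0.317086i, Y(Ω₂)=-0.068014-0.321017i
  term(m=+4) = +0.063485+0.042617i   from Y*(Ω₁)=-0.206150+0.037007i, Y(Ω₂)=-0.262388-0.253831i
Σ over m = -0.298075+0.000000i; ×(4π/9) → -0.416191+0.000000i. Real part: -0.416191

-0.416191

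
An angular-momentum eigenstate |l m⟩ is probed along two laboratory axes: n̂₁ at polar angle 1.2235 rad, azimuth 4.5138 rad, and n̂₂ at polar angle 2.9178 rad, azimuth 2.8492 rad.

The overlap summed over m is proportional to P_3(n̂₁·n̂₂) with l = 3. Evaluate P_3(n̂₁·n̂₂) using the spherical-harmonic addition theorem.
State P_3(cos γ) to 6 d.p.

0.418630

Term-by-term m-sum for l=3 (normalisation 4π/7 = 1.795196):
  m=-3: +0.194642+0.287108i × -0.002916-0.003507i = +0.000439-0.001520i  (running Σ = +0.000439-0.001520i)
  m=-2: -0.283605+0.118964i × -0.040925-0.027093i = +0.014830+0.002815i  (running Σ = +0.015269+0.001296i)
  m=-1: +0.025227+0.125358i × -0.257803-0.077604i = +0.003225-0.034275i  (running Σ = +0.018493-0.032980i)
  m=0: -0.307472-0.000000i × -0.638133+0.000000i = +0.196208+0.000000i  (running Σ = +0.214701-0.032980i)
  m=1: -0.025227+0.125358i × +0.257803-0.077604i = +0.003225+0.034275i  (running Σ = +0.217926+0.001296i)
  m=2: -0.283605-0.118964i × -0.040925+0.027093i = +0.014830-0.002815i  (running Σ = +0.232755-0.001520i)
  m=3: -0.194642+0.287108i × +0.002916-0.003507i = +0.000439+0.001520i  (running Σ = +0.233195-0.000000i)
Accumulated sum +0.233195-0.000000i; after 4π/(2l+1) scaling, +0.418630-0.000000i ⇒ P_3 = 0.418630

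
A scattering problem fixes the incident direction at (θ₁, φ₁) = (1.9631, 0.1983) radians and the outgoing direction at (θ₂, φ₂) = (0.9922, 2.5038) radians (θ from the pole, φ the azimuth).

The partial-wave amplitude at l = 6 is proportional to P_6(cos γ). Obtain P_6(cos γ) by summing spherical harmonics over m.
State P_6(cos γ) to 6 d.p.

Addition theorem: P_6(cos γ) = (4π/13) Σ_m Y*_{lm}(Ω₁) Y_{lm}(Ω₂), m = −6…6:
  m=-6: (0.111816, 0.279143) × (-0.128829, -0.105284) = (0.014984, -0.047734)  (running Σ = (0.014984, -0.047734))
  m=-5: (-0.235941, -0.360676) × (0.376028, 0.017826) = (-0.082291, -0.139830)  (running Σ = (-0.067307, -0.187564))
  m=-4: (0.110919, 0.112663) × (-0.333402, 0.223435) = (-0.062154, -0.012779)  (running Σ = (-0.129460, -0.200343))
  m=-3: (0.226544, 0.153297) × (0.020329, -0.057000) = (0.013343, -0.009797)  (running Σ = (-0.116117, -0.210140))
  m=-2: (-0.237515, -0.099469) × (-0.095095, -0.312713) = (-0.008519, 0.083733)  (running Σ = (-0.124636, -0.126407))
  m=-1: (-0.188352, -0.037848) × (0.154603, 0.114579) = (-0.024783, -0.027432)  (running Σ = (-0.149419, -0.153839))
  m=0: (0.275827, -0.000000) × (0.280186, 0.000000) = (0.077283, 0.000000)  (running Σ = (-0.072136, -0.153839))
  m=1: (0.188352, -0.037848) × (-0.154603, 0.114579) = (-0.024783, 0.027432)  (running Σ = (-0.096919, -0.126407))
  m=2: (-0.237515, 0.099469) × (-0.095095, 0.312713) = (-0.008519, -0.083733)  (running Σ = (-0.105438, -0.210140))
  m=3: (-0.226544, 0.153297) × (-0.020329, -0.057000) = (0.013343, 0.009797)  (running Σ = (-0.092095, -0.200343))
  m=4: (0.110919, -0.112663) × (-0.333402, -0.223435) = (-0.062154, 0.012779)  (running Σ = (-0.154249, -0.187564))
  m=5: (0.235941, -0.360676) × (-0.376028, 0.017826) = (-0.082291, 0.139830)  (running Σ = (-0.236540, -0.047734))
  m=6: (0.111816, -0.279143) × (-0.128829, 0.105284) = (0.014984, 0.047734)  (running Σ = (-0.221556, 0.000000))
Total Σ_m = (-0.221556, 0.000000). Multiply by 0.966644: (-0.214165, 0.000000). P_6(cos γ) = -0.214165

-0.214165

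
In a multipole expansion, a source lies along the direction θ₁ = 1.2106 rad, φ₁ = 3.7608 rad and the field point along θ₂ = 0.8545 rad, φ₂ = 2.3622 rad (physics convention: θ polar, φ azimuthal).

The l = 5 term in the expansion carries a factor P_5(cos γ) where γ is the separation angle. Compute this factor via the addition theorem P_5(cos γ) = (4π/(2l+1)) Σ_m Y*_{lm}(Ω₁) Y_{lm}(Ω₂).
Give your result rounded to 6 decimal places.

Term-by-term m-sum for l=5 (normalisation 4π/11 = 1.142397):
  term(m=-5) = +0.028626+0.024596i   from Y*(Ω₁)=+0.332790-0.015171i, Y(Ω₂)=+0.082478+0.077668i
  term(m=-4) = +0.095531-0.078650i   from Y*(Ω₁)=-0.312278+0.244753i, Y(Ω₂)=-0.311788+0.007491i
  term(m=-3) = -0.007067-0.012440i   from Y*(Ω₁)=+0.009468-0.032100i, Y(Ω₂)=+0.296796-0.307688i
  term(m=-2) = +0.057364-0.020576i   from Y*(Ω₁)=-0.107080-0.310209i, Y(Ω₂)=+0.002230+0.185691i
  term(m=-1) = +0.005832+0.033535i   from Y*(Ω₁)=+0.101317+0.072210i, Y(Ω₂)=+0.194613+0.192290i
  term(m=+0) = -0.079894+0.000000i   from Y*(Ω₁)=+0.299932-0.000000i, Y(Ω₂)=-0.266374+0.000000i
  term(m=+1) = +0.005832-0.033535i   from Y*(Ω₁)=-0.101317+0.072210i, Y(Ω₂)=-0.194613+0.192290i
  term(m=+2) = +0.057364+0.020576i   from Y*(Ω₁)=-0.107080+0.310209i, Y(Ω₂)=+0.002230-0.185691i
  term(m=+3) = -0.007067+0.012440i   from Y*(Ω₁)=-0.009468-0.032100i, Y(Ω₂)=-0.296796-0.307688i
  term(m=+4) = +0.095531+0.078650i   from Y*(Ω₁)=-0.312278-0.244753i, Y(Ω₂)=-0.311788-0.007491i
  term(m=+5) = +0.028626-0.024596i   from Y*(Ω₁)=-0.332790-0.015171i, Y(Ω₂)=-0.082478+0.077668i
Σ over m = +0.280680+0.000000i; ×(4π/11) → +0.320648+0.000000i. Real part: 0.320648

0.320648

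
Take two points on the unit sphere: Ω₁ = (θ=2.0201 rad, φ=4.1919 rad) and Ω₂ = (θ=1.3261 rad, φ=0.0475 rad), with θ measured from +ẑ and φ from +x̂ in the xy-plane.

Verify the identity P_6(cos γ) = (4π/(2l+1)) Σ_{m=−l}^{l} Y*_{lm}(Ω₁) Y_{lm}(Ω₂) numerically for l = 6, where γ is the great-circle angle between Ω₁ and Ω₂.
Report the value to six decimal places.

Addition theorem: P_6(cos γ) = (4π/13) Σ_m Y*_{lm}(Ω₁) Y_{lm}(Ω₂), m = −6…6:
  term(m=-6) = (0.100295, -0.027363)   from Y*(Ω₁)=(0.257972, 0.004814), Y(Ω₂)=(0.386668, -0.113284)
  term(m=-5) = (0.044626, -0.143425)   from Y*(Ω₁)=(0.221270, -0.369849), Y(Ω₂)=(0.338738, -0.081998)
  term(m=-4) = (0.018251, 0.021617)   from Y*(Ω₁)=(-0.123528, -0.220238), Y(Ω₂)=(-0.110021, 0.021159)
  term(m=-3) = (-0.064313, 0.008616)   from Y*(Ω₁)=(0.191221, 0.001784), Y(Ω₂)=(-0.335877, 0.048189)
  term(m=-2) = (0.002386, -0.005136)   from Y*(Ω₁)=(0.163097, -0.278478), Y(Ω₂)=(0.017469, -0.001665)
  term(m=-1) = (0.014496, 0.022716)   from Y*(Ω₁)=(0.041274, 0.072005), Y(Ω₂)=(0.324309, -0.015416)
  term(m=+0) = (0.002584, 0.000000)   from Y*(Ω₁)=(0.327296, -0.000000), Y(Ω₂)=(0.007894, 0.000000)
  term(m=+1) = (0.014496, -0.022716)   from Y*(Ω₁)=(-0.041274, 0.072005), Y(Ω₂)=(-0.324309, -0.015416)
  term(m=+2) = (0.002386, 0.005136)   from Y*(Ω₁)=(0.163097, 0.278478), Y(Ω₂)=(0.017469, 0.001665)
  term(m=+3) = (-0.064313, -0.008616)   from Y*(Ω₁)=(-0.191221, 0.001784), Y(Ω₂)=(0.335877, 0.048189)
  term(m=+4) = (0.018251, -0.021617)   from Y*(Ω₁)=(-0.123528, 0.220238), Y(Ω₂)=(-0.110021, -0.021159)
  term(m=+5) = (0.044626, 0.143425)   from Y*(Ω₁)=(-0.221270, -0.369849), Y(Ω₂)=(-0.338738, -0.081998)
  term(m=+6) = (0.100295, 0.027363)   from Y*(Ω₁)=(0.257972, -0.004814), Y(Ω₂)=(0.386668, 0.113284)
Accumulated sum (0.234063, 0.000000); after 4π/(2l+1) scaling, (0.226255, 0.000000) ⇒ P_6 = 0.226255

0.226255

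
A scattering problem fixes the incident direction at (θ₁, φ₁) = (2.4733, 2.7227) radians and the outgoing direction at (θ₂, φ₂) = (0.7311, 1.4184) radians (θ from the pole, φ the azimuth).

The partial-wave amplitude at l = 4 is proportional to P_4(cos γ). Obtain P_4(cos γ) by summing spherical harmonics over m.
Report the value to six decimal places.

-0.248950

Term-by-term m-sum for l=4 (normalisation 4π/9 = 1.396263):
  term(m=-4) = 0.00278 - 0.00502j   from Y*(Ω₁)=-0.00682 - 0.06488j, Y(Ω₂)=0.07211 + 0.05035j
  term(m=-3) = 0.04648 + 0.04519j   from Y*(Ω₁)=0.07222 - 0.22230j, Y(Ω₂)=-0.12243 + 0.24887j
  term(m=-2) = -0.15735 + 0.09283j   from Y*(Ω₁)=0.28467 - 0.31617j, Y(Ω₂)=-0.40961 - 0.12886j
  term(m=-1) = -0.01644 - 0.06023j   from Y*(Ω₁)=0.27583 - 0.12281j, Y(Ω₂)=0.03139 - 0.20438j
  term(m=+0) = 0.07076 + 0.00000j   from Y*(Ω₁)=-0.23257 + 0.00000j, Y(Ω₂)=-0.30427 + 0.00000j
  term(m=+1) = -0.01644 + 0.06023j   from Y*(Ω₁)=-0.27583 - 0.12281j, Y(Ω₂)=-0.03139 - 0.20438j
  term(m=+2) = -0.15735 - 0.09283j   from Y*(Ω₁)=0.28467 + 0.31617j, Y(Ω₂)=-0.40961 + 0.12886j
  term(m=+3) = 0.04648 - 0.04519j   from Y*(Ω₁)=-0.07222 - 0.22230j, Y(Ω₂)=0.12243 + 0.24887j
  term(m=+4) = 0.00278 + 0.00502j   from Y*(Ω₁)=-0.00682 + 0.06488j, Y(Ω₂)=0.07211 - 0.05035j
Total Σ_m = -0.17830 + 0.00000j. Multiply by 1.396263: -0.24895 + 0.00000j. P_4(cos γ) = -0.248950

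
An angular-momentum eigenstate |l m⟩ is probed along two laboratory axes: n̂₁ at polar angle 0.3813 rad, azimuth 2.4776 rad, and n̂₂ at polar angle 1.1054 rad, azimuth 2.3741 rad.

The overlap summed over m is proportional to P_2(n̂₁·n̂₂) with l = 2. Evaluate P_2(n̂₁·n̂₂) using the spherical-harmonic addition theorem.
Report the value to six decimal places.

Expand P_2 via completeness: Σ_{m} conj(Y_{2,m}) at Ω₁ times Y_{2,m} at Ω₂ —
  m=-2: Y*=0.01286 - 0.05192j  Y=0.01104 + 0.30828j  product 0.01615 + 0.00339j
  m=-1: Y*=-0.21015 + 0.16444j  Y=-0.22297 - 0.21512j  product 0.08223 + 0.00854j
  m=+0: Y*=0.49976 + 0.00000j  Y=-0.12483 + 0.00000j  product -0.06239 + 0.00000j
  m=+1: Y*=0.21015 + 0.16444j  Y=0.22297 - 0.21512j  product 0.08223 - 0.00854j
  m=+2: Y*=0.01286 + 0.05192j  Y=0.01104 - 0.30828j  product 0.01615 - 0.00339j
Accumulated sum 0.13438 - 0.00000j; after 4π/(2l+1) scaling, 0.33772 - 0.00000j ⇒ P_2 = 0.337723

0.337723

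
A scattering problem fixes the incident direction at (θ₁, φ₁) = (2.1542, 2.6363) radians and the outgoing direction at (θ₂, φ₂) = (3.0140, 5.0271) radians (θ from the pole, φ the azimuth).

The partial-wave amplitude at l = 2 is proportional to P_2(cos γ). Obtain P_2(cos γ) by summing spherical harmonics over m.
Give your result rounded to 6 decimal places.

-0.170421

Summing Y*_{l m}(θ₁,φ₁)·Y_{l m}(θ₂,φ₂) over m ∈ [−2, 2]; prefactor 4π/(2·2+1) = 2.513274:
  [-2]  conj(Y_{2,-2})(Ω₁) = +0.142968-0.227930i ; Y_{2,-2}(Ω₂) = -0.005056+0.003682i ; Δ = +0.000116+0.001679i
  [-1]  conj(Y_{2,-1})(Ω₁) = +0.310794-0.171929i ; Y_{2,-1}(Ω₂) = -0.030182-0.092716i ; Δ = -0.025321-0.023626i
  [+0]  conj(Y_{2,0})(Ω₁) = -0.028270-0.000000i ; Y_{2,0}(Ω₂) = +0.615463+0.000000i ; Δ = -0.017399-0.000000i
  [+1]  conj(Y_{2,1})(Ω₁) = -0.310794-0.171929i ; Y_{2,1}(Ω₂) = +0.030182-0.092716i ; Δ = -0.025321+0.023626i
  [+2]  conj(Y_{2,2})(Ω₁) = +0.142968+0.227930i ; Y_{2,2}(Ω₂) = -0.005056-0.003682i ; Δ = +0.000116-0.001679i
Accumulated sum -0.067808+0.000000i; after 4π/(2l+1) scaling, -0.170421+0.000000i ⇒ P_2 = -0.170421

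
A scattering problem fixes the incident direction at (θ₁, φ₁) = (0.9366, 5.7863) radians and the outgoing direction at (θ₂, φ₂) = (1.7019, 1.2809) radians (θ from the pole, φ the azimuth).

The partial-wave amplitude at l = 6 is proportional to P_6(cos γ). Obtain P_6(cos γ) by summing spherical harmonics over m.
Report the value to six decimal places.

Summing Y*_{l m}(θ₁,φ₁)·Y_{l m}(θ₂,φ₂) over m ∈ [−6, 6]; prefactor 4π/(2·6+1) = 0.966644:
  [-6]  conj(Y_{6,-6})(Ω₁) = (-0.130307, -0.021066) ; Y_{6,-6}(Ω₂) = (0.076969, -0.452234) ; Δ = (-0.019557, 0.057308)
  [-5]  conj(Y_{6,-5})(Ω₁) = (-0.266291, -0.205463) ; Y_{6,-5}(Ω₂) = (-0.208000, 0.025358) ; Δ = (0.060599, 0.035984)
  [-4]  conj(Y_{6,-4})(Ω₁) = (-0.174047, -0.393171) ; Y_{6,-4}(Ω₂) = (-0.111879, -0.256560) ; Δ = (-0.081400, 0.088641)
  [-3]  conj(Y_{6,-3})(Ω₁) = (0.013923, -0.173358) ; Y_{6,-3}(Ω₂) = (-0.178306, 0.150523) ; Δ = (0.023612, 0.033006)
  [-2]  conj(Y_{6,-2})(Ω₁) = (-0.144339, 0.221744) ; Y_{6,-2}(Ω₂) = (-0.188010, -0.123122) ; Δ = (0.054439, -0.023919)
  [-1]  conj(Y_{6,-1})(Ω₁) = (-0.253241, 0.137324) ; Y_{6,-1}(Ω₂) = (-0.068637, 0.230094) ; Δ = (-0.014216, -0.067695)
  [+0]  conj(Y_{6,0})(Ω₁) = (0.192812, -0.000000) ; Y_{6,0}(Ω₂) = (-0.209550, 0.000000) ; Δ = (-0.040404, 0.000000)
  [+1]  conj(Y_{6,1})(Ω₁) = (0.253241, 0.137324) ; Y_{6,1}(Ω₂) = (0.068637, 0.230094) ; Δ = (-0.014216, 0.067695)
  [+2]  conj(Y_{6,2})(Ω₁) = (-0.144339, -0.221744) ; Y_{6,2}(Ω₂) = (-0.188010, 0.123122) ; Δ = (0.054439, 0.023919)
  [+3]  conj(Y_{6,3})(Ω₁) = (-0.013923, -0.173358) ; Y_{6,3}(Ω₂) = (0.178306, 0.150523) ; Δ = (0.023612, -0.033006)
  [+4]  conj(Y_{6,4})(Ω₁) = (-0.174047, 0.393171) ; Y_{6,4}(Ω₂) = (-0.111879, 0.256560) ; Δ = (-0.081400, -0.088641)
  [+5]  conj(Y_{6,5})(Ω₁) = (0.266291, -0.205463) ; Y_{6,5}(Ω₂) = (0.208000, 0.025358) ; Δ = (0.060599, -0.035984)
  [+6]  conj(Y_{6,6})(Ω₁) = (-0.130307, 0.021066) ; Y_{6,6}(Ω₂) = (0.076969, 0.452234) ; Δ = (-0.019557, -0.057308)
Accumulated sum (0.006550, 0.000000); after 4π/(2l+1) scaling, (0.006332, 0.000000) ⇒ P_6 = 0.006332

0.006332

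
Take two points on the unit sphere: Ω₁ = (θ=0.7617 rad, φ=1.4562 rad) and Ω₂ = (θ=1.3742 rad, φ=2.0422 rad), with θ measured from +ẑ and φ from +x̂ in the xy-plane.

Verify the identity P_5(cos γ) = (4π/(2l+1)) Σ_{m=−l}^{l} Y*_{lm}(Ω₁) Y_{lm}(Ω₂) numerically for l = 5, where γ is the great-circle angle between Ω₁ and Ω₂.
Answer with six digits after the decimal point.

-0.373059

Expand P_5 via completeness: Σ_{m} conj(Y_{5,m}) at Ω₁ times Y_{5,m} at Ω₂ —
  m=-5: Y*=+0.039398+0.061065i  Y=-0.297531+0.298021i  product -0.029921-0.006427i
  m=-4: Y*=+0.216092-0.106628i  Y=-0.082128-0.252197i  product -0.044638-0.045741i
  m=-3: Y*=-0.142329-0.397560i  Y=-0.211652-0.033415i  product +0.016840+0.088900i
  m=-2: Y*=-0.324876+0.075791i  Y=+0.165660-0.228170i  product -0.036526+0.086683i
  m=-1: Y*=-0.014467-0.125693i  Y=-0.070812-0.138920i  product -0.016437+0.010910i
  m=+0: Y*=-0.370731-0.000000i  Y=+0.283745+0.000000i  product -0.105193-0.000000i
  m=+1: Y*=+0.014467-0.125693i  Y=+0.070812-0.138920i  product -0.016437-0.010910i
  m=+2: Y*=-0.324876-0.075791i  Y=+0.165660+0.228170i  product -0.036526-0.086683i
  m=+3: Y*=+0.142329-0.397560i  Y=+0.211652-0.033415i  product +0.016840-0.088900i
  m=+4: Y*=+0.216092+0.106628i  Y=-0.082128+0.252197i  product -0.044638+0.045741i
  m=+5: Y*=-0.039398+0.061065i  Y=+0.297531+0.298021i  product -0.029921+0.006427i
Accumulated sum -0.326558-0.000000i; after 4π/(2l+1) scaling, -0.373059-0.000000i ⇒ P_5 = -0.373059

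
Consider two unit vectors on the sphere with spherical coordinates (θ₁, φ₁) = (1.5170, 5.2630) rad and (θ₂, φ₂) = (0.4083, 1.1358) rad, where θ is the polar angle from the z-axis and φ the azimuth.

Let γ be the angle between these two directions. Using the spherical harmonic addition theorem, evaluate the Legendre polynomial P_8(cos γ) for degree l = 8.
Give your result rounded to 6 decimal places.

Summing Y*_{l m}(θ₁,φ₁)·Y_{l m}(θ₂,φ₂) over m ∈ [−8, 8]; prefactor 4π/(2·8+1) = 0.739198:
  m=-8: -0.154212-0.485595i × -0.000300-0.000106i = -0.000005+0.000162i  (running Σ = -0.000005+0.000162i)
  m=-7: +0.071756-0.083031i × -0.000284-0.002930i = -0.000264-0.000187i  (running Σ = -0.000269-0.000025i)
  m=-6: -0.352299-0.057604i × +0.014792-0.008699i = -0.005712+0.002213i  (running Σ = -0.005981+0.002188i)
  m=-5: -0.048620-0.118776i × +0.058397+0.040311i = +0.001949-0.008896i  (running Σ = -0.004032-0.006708i)
  m=-4: -0.183778+0.251186i × -0.035704+0.209011i = -0.045939-0.047380i  (running Σ = -0.049971-0.054088i)
  m=-3: -0.136340-0.011073i × -0.424695+0.115623i = +0.059183-0.011061i  (running Σ = +0.009212-0.065150i)
  m=-2: +0.131821+0.259782i × -0.354175-0.419806i = +0.062370-0.147348i  (running Σ = +0.071582-0.212497i)
  m=-1: -0.073418+0.119584i × +0.075685-0.162876i = +0.013921+0.021009i  (running Σ = +0.085503-0.191488i)
  m=0: +0.285458-0.000000i × -0.443716+0.000000i = -0.126662+0.000000i  (running Σ = -0.041159-0.191488i)
  m=1: +0.073418+0.119584i × -0.075685-0.162876i = +0.013921-0.021009i  (running Σ = -0.027239-0.212497i)
  m=2: +0.131821-0.259782i × -0.354175+0.419806i = +0.062370+0.147348i  (running Σ = +0.035132-0.065150i)
  m=3: +0.136340-0.011073i × +0.424695+0.115623i = +0.059183+0.011061i  (running Σ = +0.094315-0.054088i)
  m=4: -0.183778-0.251186i × -0.035704-0.209011i = -0.045939+0.047380i  (running Σ = +0.048375-0.006708i)
  m=5: +0.048620-0.118776i × -0.058397+0.040311i = +0.001949+0.008896i  (running Σ = +0.050324+0.002188i)
  m=6: -0.352299+0.057604i × +0.014792+0.008699i = -0.005712-0.002213i  (running Σ = +0.044612-0.000025i)
  m=7: -0.071756-0.083031i × +0.000284-0.002930i = -0.000264+0.000187i  (running Σ = +0.044348+0.000162i)
  m=8: -0.154212+0.485595i × -0.000300+0.000106i = -0.000005-0.000162i  (running Σ = +0.044343+0.000000i)
Total Σ_m = +0.044343+0.000000i. Multiply by 0.739198: +0.032779+0.000000i. P_8(cos γ) = 0.032779

0.032779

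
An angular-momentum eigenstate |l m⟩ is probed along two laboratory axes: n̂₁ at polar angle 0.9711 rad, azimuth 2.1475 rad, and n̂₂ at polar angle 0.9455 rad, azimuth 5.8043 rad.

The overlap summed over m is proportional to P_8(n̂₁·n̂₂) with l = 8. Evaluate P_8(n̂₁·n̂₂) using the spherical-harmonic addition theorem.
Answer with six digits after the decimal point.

Addition theorem: P_8(cos γ) = (4π/17) Σ_m Y*_{lm}(Ω₁) Y_{lm}(Ω₂), m = −8…8:
  [-8]  conj(Y_{8,-8})(Ω₁) = -0.01096 - 0.11061j ; Y_{8,-8}(Ω₂) = -0.07427 - 0.06123j ; Δ = -0.00596 + 0.00889j
  [-7]  conj(Y_{8,-7})(Ω₁) = -0.23724 + 0.19007j ; Y_{8,-7}(Ω₂) = -0.27182 - 0.05811j ; Δ = 0.07553 - 0.03788j
  [-6]  conj(Y_{8,-6})(Ω₁) = 0.42740 + 0.14099j ; Y_{8,-6}(Ω₂) = -0.42680 + 0.11733j ; Δ = -0.19896 - 0.01003j
  [-5]  conj(Y_{8,-5})(Ω₁) = -0.07984 - 0.30247j ; Y_{8,-5}(Ω₂) = -0.26173 + 0.24245j ; Δ = 0.09423 + 0.05981j
  [-4]  conj(Y_{8,-4})(Ω₁) = 0.07242 - 0.07995j ; Y_{8,-4}(Ω₂) = 0.01373 - 0.03823j ; Δ = -0.00206 - 0.00387j
  [-3]  conj(Y_{8,-3})(Ω₁) = -0.36275 - 0.05828j ; Y_{8,-3}(Ω₂) = -0.04847 - 0.35917j ; Δ = -0.00335 + 0.13311j
  [-2]  conj(Y_{8,-2})(Ω₁) = 0.03351 + 0.07556j ; Y_{8,-2}(Ω₂) = -0.08890 - 0.12637j ; Δ = 0.00657 - 0.01095j
  [-1]  conj(Y_{8,-1})(Ω₁) = -0.17979 + 0.27640j ; Y_{8,-1}(Ω₂) = 0.26500 + 0.13759j ; Δ = -0.08567 + 0.04851j
  [+0]  conj(Y_{8,0})(Ω₁) = 0.13464 + 0.00000j ; Y_{8,0}(Ω₂) = 0.20316 + 0.00000j ; Δ = 0.02735 + 0.00000j
  [+1]  conj(Y_{8,1})(Ω₁) = 0.17979 + 0.27640j ; Y_{8,1}(Ω₂) = -0.26500 + 0.13759j ; Δ = -0.08567 - 0.04851j
  [+2]  conj(Y_{8,2})(Ω₁) = 0.03351 - 0.07556j ; Y_{8,2}(Ω₂) = -0.08890 + 0.12637j ; Δ = 0.00657 + 0.01095j
  [+3]  conj(Y_{8,3})(Ω₁) = 0.36275 - 0.05828j ; Y_{8,3}(Ω₂) = 0.04847 - 0.35917j ; Δ = -0.00335 - 0.13311j
  [+4]  conj(Y_{8,4})(Ω₁) = 0.07242 + 0.07995j ; Y_{8,4}(Ω₂) = 0.01373 + 0.03823j ; Δ = -0.00206 + 0.00387j
  [+5]  conj(Y_{8,5})(Ω₁) = 0.07984 - 0.30247j ; Y_{8,5}(Ω₂) = 0.26173 + 0.24245j ; Δ = 0.09423 - 0.05981j
  [+6]  conj(Y_{8,6})(Ω₁) = 0.42740 - 0.14099j ; Y_{8,6}(Ω₂) = -0.42680 - 0.11733j ; Δ = -0.19896 + 0.01003j
  [+7]  conj(Y_{8,7})(Ω₁) = 0.23724 + 0.19007j ; Y_{8,7}(Ω₂) = 0.27182 - 0.05811j ; Δ = 0.07553 + 0.03788j
  [+8]  conj(Y_{8,8})(Ω₁) = -0.01096 + 0.11061j ; Y_{8,8}(Ω₂) = -0.07427 + 0.06123j ; Δ = -0.00596 - 0.00889j
Total Σ_m = -0.21199 + 0.00000j. Multiply by 0.739198: -0.15670 + 0.00000j. P_8(cos γ) = -0.156702

-0.156702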